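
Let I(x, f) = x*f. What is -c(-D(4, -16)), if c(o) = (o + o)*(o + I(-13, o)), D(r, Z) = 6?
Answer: 864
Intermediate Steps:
I(x, f) = f*x
c(o) = -24*o² (c(o) = (o + o)*(o + o*(-13)) = (2*o)*(o - 13*o) = (2*o)*(-12*o) = -24*o²)
-c(-D(4, -16)) = -(-24)*(-1*6)² = -(-24)*(-6)² = -(-24)*36 = -1*(-864) = 864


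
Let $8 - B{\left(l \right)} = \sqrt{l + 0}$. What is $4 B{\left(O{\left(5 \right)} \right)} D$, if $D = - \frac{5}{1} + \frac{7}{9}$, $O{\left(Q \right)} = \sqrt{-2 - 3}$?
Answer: $- \frac{1216}{9} + \frac{152 \sqrt[4]{5} \sqrt{i}}{9} \approx -117.25 + 17.858 i$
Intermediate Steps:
$O{\left(Q \right)} = i \sqrt{5}$ ($O{\left(Q \right)} = \sqrt{-5} = i \sqrt{5}$)
$B{\left(l \right)} = 8 - \sqrt{l}$ ($B{\left(l \right)} = 8 - \sqrt{l + 0} = 8 - \sqrt{l}$)
$D = - \frac{38}{9}$ ($D = \left(-5\right) 1 + 7 \cdot \frac{1}{9} = -5 + \frac{7}{9} = - \frac{38}{9} \approx -4.2222$)
$4 B{\left(O{\left(5 \right)} \right)} D = 4 \left(8 - \sqrt{i \sqrt{5}}\right) \left(- \frac{38}{9}\right) = 4 \left(8 - \sqrt[4]{5} \sqrt{i}\right) \left(- \frac{38}{9}\right) = \left(32 - 4 \sqrt[4]{5} \sqrt{i}\right) \left(- \frac{38}{9}\right) = - \frac{1216}{9} + \frac{152 \sqrt[4]{5} \sqrt{i}}{9}$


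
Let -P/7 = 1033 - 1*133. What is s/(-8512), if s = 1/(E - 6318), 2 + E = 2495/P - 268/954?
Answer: 265/14257424592 ≈ 1.8587e-8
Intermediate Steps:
P = -6300 (P = -7*(1033 - 1*133) = -7*(1033 - 133) = -7*900 = -6300)
E = -19863/7420 (E = -2 + (2495/(-6300) - 268/954) = -2 + (2495*(-1/6300) - 268*1/954) = -2 + (-499/1260 - 134/477) = -2 - 5023/7420 = -19863/7420 ≈ -2.6770)
s = -7420/46899423 (s = 1/(-19863/7420 - 6318) = 1/(-46899423/7420) = -7420/46899423 ≈ -0.00015821)
s/(-8512) = -7420/46899423/(-8512) = -7420/46899423*(-1/8512) = 265/14257424592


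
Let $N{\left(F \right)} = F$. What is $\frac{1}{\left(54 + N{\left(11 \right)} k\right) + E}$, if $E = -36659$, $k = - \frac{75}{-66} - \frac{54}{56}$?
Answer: $- \frac{28}{1024887} \approx -2.732 \cdot 10^{-5}$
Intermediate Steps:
$k = \frac{53}{308}$ ($k = \left(-75\right) \left(- \frac{1}{66}\right) - \frac{27}{28} = \frac{25}{22} - \frac{27}{28} = \frac{53}{308} \approx 0.17208$)
$\frac{1}{\left(54 + N{\left(11 \right)} k\right) + E} = \frac{1}{\left(54 + 11 \cdot \frac{53}{308}\right) - 36659} = \frac{1}{\left(54 + \frac{53}{28}\right) - 36659} = \frac{1}{\frac{1565}{28} - 36659} = \frac{1}{- \frac{1024887}{28}} = - \frac{28}{1024887}$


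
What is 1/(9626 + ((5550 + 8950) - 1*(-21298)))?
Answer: 1/45424 ≈ 2.2015e-5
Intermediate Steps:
1/(9626 + ((5550 + 8950) - 1*(-21298))) = 1/(9626 + (14500 + 21298)) = 1/(9626 + 35798) = 1/45424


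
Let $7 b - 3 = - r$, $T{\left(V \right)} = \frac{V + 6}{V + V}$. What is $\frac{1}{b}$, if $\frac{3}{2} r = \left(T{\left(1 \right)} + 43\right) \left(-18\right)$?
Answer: $\frac{7}{561} \approx 0.012478$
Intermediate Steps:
$T{\left(V \right)} = \frac{6 + V}{2 V}$
$r = -558$ ($r = \frac{2 \left(\frac{6 + 1}{2 \cdot 1} + 43\right) \left(-18\right)}{3} = \frac{2 \left(\frac{1}{2} \cdot 1 \cdot 7 + 43\right) \left(-18\right)}{3} = \frac{2 \left(\frac{7}{2} + 43\right) \left(-18\right)}{3} = \frac{2 \cdot \frac{93}{2} \left(-18\right)}{3} = \frac{2}{3} \left(-837\right) = -558$)
$b = \frac{561}{7}$ ($b = \frac{3}{7} + \frac{\left(-1\right) \left(-558\right)}{7} = \frac{3}{7} + \frac{1}{7} \cdot 558 = \frac{3}{7} + \frac{558}{7} = \frac{561}{7} \approx 80.143$)
$\frac{1}{b} = \frac{1}{\frac{561}{7}} = \frac{7}{561}$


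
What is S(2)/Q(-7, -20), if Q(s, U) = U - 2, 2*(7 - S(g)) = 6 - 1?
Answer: -9/44 ≈ -0.20455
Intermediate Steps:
S(g) = 9/2 (S(g) = 7 - (6 - 1)/2 = 7 - 1/2*5 = 7 - 5/2 = 9/2)
Q(s, U) = -2 + U
S(2)/Q(-7, -20) = 9/(2*(-2 - 20)) = (9/2)/(-22) = (9/2)*(-1/22) = -9/44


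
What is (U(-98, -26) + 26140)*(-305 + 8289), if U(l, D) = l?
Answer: 207919328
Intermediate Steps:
(U(-98, -26) + 26140)*(-305 + 8289) = (-98 + 26140)*(-305 + 8289) = 26042*7984 = 207919328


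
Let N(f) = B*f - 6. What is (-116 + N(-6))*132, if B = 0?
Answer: -16104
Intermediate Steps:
N(f) = -6 (N(f) = 0*f - 6 = 0 - 6 = -6)
(-116 + N(-6))*132 = (-116 - 6)*132 = -122*132 = -16104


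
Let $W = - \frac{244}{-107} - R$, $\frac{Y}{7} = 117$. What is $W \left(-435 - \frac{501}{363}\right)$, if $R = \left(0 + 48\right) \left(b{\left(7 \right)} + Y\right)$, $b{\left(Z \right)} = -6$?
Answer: $\frac{220465457848}{12947} \approx 1.7028 \cdot 10^{7}$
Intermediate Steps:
$Y = 819$ ($Y = 7 \cdot 117 = 819$)
$R = 39024$ ($R = \left(0 + 48\right) \left(-6 + 819\right) = 48 \cdot 813 = 39024$)
$W = - \frac{4175324}{107}$ ($W = - \frac{244}{-107} - 39024 = \left(-244\right) \left(- \frac{1}{107}\right) - 39024 = \frac{244}{107} - 39024 = - \frac{4175324}{107} \approx -39022.0$)
$W \left(-435 - \frac{501}{363}\right) = - \frac{4175324 \left(-435 - \frac{501}{363}\right)}{107} = - \frac{4175324 \left(-435 - \frac{167}{121}\right)}{107} = \left(- \frac{4175324}{107}\right) \left(- \frac{52802}{121}\right) = \frac{220465457848}{12947}$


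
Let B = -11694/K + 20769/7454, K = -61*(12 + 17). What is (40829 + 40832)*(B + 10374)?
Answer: 11180761054069821/13186126 ≈ 8.4792e+8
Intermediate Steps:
K = -1769 (K = -61*29 = -1769)
B = 123907437/13186126 (B = -11694/(-1769) + 20769/7454 = -11694*(-1/1769) + 20769*(1/7454) = 11694/1769 + 20769/7454 = 123907437/13186126 ≈ 9.3968)
(40829 + 40832)*(B + 10374) = (40829 + 40832)*(123907437/13186126 + 10374) = 81661*(136916778561/13186126) = 11180761054069821/13186126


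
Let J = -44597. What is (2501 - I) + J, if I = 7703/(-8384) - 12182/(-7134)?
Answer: -1258935116231/29905728 ≈ -42097.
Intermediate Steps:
I = 23590343/29905728 (I = 7703*(-1/8384) - 12182*(-1/7134) = -7703/8384 + 6091/3567 = 23590343/29905728 ≈ 0.78882)
(2501 - I) + J = (2501 - 1*23590343/29905728) - 44597 = (2501 - 23590343/29905728) - 44597 = 74770635385/29905728 - 44597 = -1258935116231/29905728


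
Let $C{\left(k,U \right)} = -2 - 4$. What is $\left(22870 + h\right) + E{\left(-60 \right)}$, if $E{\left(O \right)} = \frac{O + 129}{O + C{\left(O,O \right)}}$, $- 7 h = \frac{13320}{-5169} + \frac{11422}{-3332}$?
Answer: $\frac{2527456012072}{110514943} \approx 22870.0$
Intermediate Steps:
$h = \frac{17237093}{20093626}$ ($h = - \frac{\frac{13320}{-5169} + \frac{11422}{-3332}}{7} = - \frac{13320 \left(- \frac{1}{5169}\right) + 11422 \left(- \frac{1}{3332}\right)}{7} = - \frac{- \frac{4440}{1723} - \frac{5711}{1666}}{7} = \left(- \frac{1}{7}\right) \left(- \frac{17237093}{2870518}\right) = \frac{17237093}{20093626} \approx 0.85784$)
$C{\left(k,U \right)} = -6$ ($C{\left(k,U \right)} = -2 - 4 = -6$)
$E{\left(O \right)} = \frac{129 + O}{-6 + O}$ ($E{\left(O \right)} = \frac{O + 129}{O - 6} = \frac{129 + O}{-6 + O}$)
$\left(22870 + h\right) + E{\left(-60 \right)} = \left(22870 + \frac{17237093}{20093626}\right) + \frac{129 - 60}{-6 - 60} = \frac{459558463713}{20093626} + \frac{1}{-66} \cdot 69 = \frac{459558463713}{20093626} - \frac{23}{22} = \frac{2527456012072}{110514943}$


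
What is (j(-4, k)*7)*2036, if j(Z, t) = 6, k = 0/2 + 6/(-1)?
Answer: 85512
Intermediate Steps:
k = -6 (k = 0*(1/2) + 6*(-1) = 0 - 6 = -6)
(j(-4, k)*7)*2036 = (6*7)*2036 = 42*2036 = 85512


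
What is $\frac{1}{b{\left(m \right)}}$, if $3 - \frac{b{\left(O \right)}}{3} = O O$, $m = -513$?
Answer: $- \frac{1}{789498} \approx -1.2666 \cdot 10^{-6}$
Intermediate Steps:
$b{\left(O \right)} = 9 - 3 O^{2}$ ($b{\left(O \right)} = 9 - 3 O O = 9 - 3 O^{2}$)
$\frac{1}{b{\left(m \right)}} = \frac{1}{9 - 3 \left(-513\right)^{2}} = \frac{1}{9 - 789507} = \frac{1}{-789498} = - \frac{1}{789498}$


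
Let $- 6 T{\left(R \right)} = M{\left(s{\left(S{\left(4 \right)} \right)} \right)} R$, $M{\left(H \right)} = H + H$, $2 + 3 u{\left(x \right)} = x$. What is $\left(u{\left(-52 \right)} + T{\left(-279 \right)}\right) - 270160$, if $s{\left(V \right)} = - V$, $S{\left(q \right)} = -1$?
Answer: $-270085$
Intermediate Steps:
$u{\left(x \right)} = - \frac{2}{3} + \frac{x}{3}$
$M{\left(H \right)} = 2 H$
$T{\left(R \right)} = - \frac{R}{3}$ ($T{\left(R \right)} = - \frac{2 \left(\left(-1\right) \left(-1\right)\right) R}{6} = - \frac{2 \cdot 1 R}{6} = - \frac{2 R}{6} = - \frac{R}{3}$)
$\left(u{\left(-52 \right)} + T{\left(-279 \right)}\right) - 270160 = \left(\left(- \frac{2}{3} + \frac{1}{3} \left(-52\right)\right) - -93\right) - 270160 = \left(\left(- \frac{2}{3} - \frac{52}{3}\right) + 93\right) - 270160 = \left(-18 + 93\right) - 270160 = 75 - 270160 = -270085$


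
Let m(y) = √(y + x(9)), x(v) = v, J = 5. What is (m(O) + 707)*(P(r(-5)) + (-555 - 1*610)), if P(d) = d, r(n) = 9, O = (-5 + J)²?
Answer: -820760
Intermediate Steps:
O = 0 (O = (-5 + 5)² = 0² = 0)
m(y) = √(9 + y) (m(y) = √(y + 9) = √(9 + y))
(m(O) + 707)*(P(r(-5)) + (-555 - 1*610)) = (√(9 + 0) + 707)*(9 + (-555 - 1*610)) = (√9 + 707)*(9 + (-555 - 610)) = (3 + 707)*(9 - 1165) = 710*(-1156) = -820760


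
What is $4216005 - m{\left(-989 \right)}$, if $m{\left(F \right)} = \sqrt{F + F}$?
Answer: $4216005 - i \sqrt{1978} \approx 4.216 \cdot 10^{6} - 44.475 i$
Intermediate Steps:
$m{\left(F \right)} = \sqrt{2} \sqrt{F}$ ($m{\left(F \right)} = \sqrt{2 F} = \sqrt{2} \sqrt{F}$)
$4216005 - m{\left(-989 \right)} = 4216005 - \sqrt{2} \sqrt{-989} = 4216005 - \sqrt{2} i \sqrt{989} = 4216005 - i \sqrt{1978}$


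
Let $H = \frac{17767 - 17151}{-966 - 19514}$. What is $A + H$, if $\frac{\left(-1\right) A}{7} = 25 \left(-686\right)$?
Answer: $\frac{307327923}{2560} \approx 1.2005 \cdot 10^{5}$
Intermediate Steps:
$A = 120050$ ($A = - 7 \cdot 25 \left(-686\right) = \left(-7\right) \left(-17150\right) = 120050$)
$H = - \frac{77}{2560}$ ($H = \frac{616}{-20480} = 616 \left(- \frac{1}{20480}\right) = - \frac{77}{2560} \approx -0.030078$)
$A + H = 120050 - \frac{77}{2560} = \frac{307327923}{2560}$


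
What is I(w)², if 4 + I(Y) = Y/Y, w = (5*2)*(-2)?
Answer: 9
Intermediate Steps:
w = -20 (w = 10*(-2) = -20)
I(Y) = -3 (I(Y) = -4 + Y/Y = -4 + 1 = -3)
I(w)² = (-3)² = 9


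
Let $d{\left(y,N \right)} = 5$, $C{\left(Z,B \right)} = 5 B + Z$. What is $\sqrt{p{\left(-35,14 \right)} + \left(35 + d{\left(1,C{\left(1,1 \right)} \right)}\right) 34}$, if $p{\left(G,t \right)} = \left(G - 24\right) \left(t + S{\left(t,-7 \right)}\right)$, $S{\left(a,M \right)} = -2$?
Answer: $2 \sqrt{163} \approx 25.534$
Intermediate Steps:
$C{\left(Z,B \right)} = Z + 5 B$
$p{\left(G,t \right)} = \left(-24 + G\right) \left(-2 + t\right)$ ($p{\left(G,t \right)} = \left(G - 24\right) \left(t - 2\right) = \left(-24 + G\right) \left(-2 + t\right)$)
$\sqrt{p{\left(-35,14 \right)} + \left(35 + d{\left(1,C{\left(1,1 \right)} \right)}\right) 34} = \sqrt{\left(48 - 336 - -70 - 490\right) + \left(35 + 5\right) 34} = \sqrt{\left(48 - 336 + 70 - 490\right) + 40 \cdot 34} = \sqrt{-708 + 1360} = \sqrt{652} = 2 \sqrt{163}$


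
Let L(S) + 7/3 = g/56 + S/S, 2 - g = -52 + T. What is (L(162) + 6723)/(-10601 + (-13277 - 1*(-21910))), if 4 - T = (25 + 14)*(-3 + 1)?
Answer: -40327/11808 ≈ -3.4152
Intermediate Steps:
T = 82 (T = 4 - (25 + 14)*(-3 + 1) = 4 - 39*(-2) = 4 - 1*(-78) = 4 + 78 = 82)
g = -28 (g = 2 - (-52 + 82) = 2 - 1*30 = 2 - 30 = -28)
L(S) = -11/6 (L(S) = -7/3 + (-28/56 + S/S) = -7/3 + (-28*1/56 + 1) = -7/3 + (-½ + 1) = -7/3 + ½ = -11/6)
(L(162) + 6723)/(-10601 + (-13277 - 1*(-21910))) = (-11/6 + 6723)/(-10601 + (-13277 - 1*(-21910))) = 40327/(6*(-10601 + (-13277 + 21910))) = 40327/(6*(-10601 + 8633)) = (40327/6)/(-1968) = (40327/6)*(-1/1968) = -40327/11808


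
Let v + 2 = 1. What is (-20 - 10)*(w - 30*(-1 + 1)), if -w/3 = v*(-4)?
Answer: 360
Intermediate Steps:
v = -1 (v = -2 + 1 = -1)
w = -12 (w = -(-3)*(-4) = -3*4 = -12)
(-20 - 10)*(w - 30*(-1 + 1)) = (-20 - 10)*(-12 - 30*(-1 + 1)) = -30*(-12 - 30*0) = -30*(-12 - 6*0) = -30*(-12 + 0) = -30*(-12) = 360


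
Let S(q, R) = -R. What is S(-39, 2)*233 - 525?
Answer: -991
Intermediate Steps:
S(-39, 2)*233 - 525 = -1*2*233 - 525 = -2*233 - 525 = -466 - 525 = -991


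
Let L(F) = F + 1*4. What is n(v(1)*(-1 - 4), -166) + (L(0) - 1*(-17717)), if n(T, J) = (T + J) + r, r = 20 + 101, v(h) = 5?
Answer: 17651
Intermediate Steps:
L(F) = 4 + F (L(F) = F + 4 = 4 + F)
r = 121
n(T, J) = 121 + J + T (n(T, J) = (T + J) + 121 = (J + T) + 121 = 121 + J + T)
n(v(1)*(-1 - 4), -166) + (L(0) - 1*(-17717)) = (121 - 166 + 5*(-1 - 4)) + ((4 + 0) - 1*(-17717)) = (121 - 166 + 5*(-5)) + (4 + 17717) = (121 - 166 - 25) + 17721 = -70 + 17721 = 17651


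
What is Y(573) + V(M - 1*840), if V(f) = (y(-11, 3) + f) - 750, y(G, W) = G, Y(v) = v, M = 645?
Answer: -383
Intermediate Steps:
V(f) = -761 + f (V(f) = (-11 + f) - 750 = -761 + f)
Y(573) + V(M - 1*840) = 573 + (-761 + (645 - 1*840)) = 573 + (-761 + (645 - 840)) = 573 + (-761 - 195) = 573 - 956 = -383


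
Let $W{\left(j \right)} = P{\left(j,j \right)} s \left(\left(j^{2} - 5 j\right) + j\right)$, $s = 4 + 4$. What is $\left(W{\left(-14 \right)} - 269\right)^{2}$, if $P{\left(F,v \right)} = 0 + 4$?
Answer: $60762025$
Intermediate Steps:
$P{\left(F,v \right)} = 4$
$s = 8$
$W{\left(j \right)} = - 128 j + 32 j^{2}$ ($W{\left(j \right)} = 4 \cdot 8 \left(\left(j^{2} - 5 j\right) + j\right) = 32 \left(j^{2} - 4 j\right) = - 128 j + 32 j^{2}$)
$\left(W{\left(-14 \right)} - 269\right)^{2} = \left(32 \left(-14\right) \left(-4 - 14\right) - 269\right)^{2} = \left(32 \left(-14\right) \left(-18\right) - 269\right)^{2} = \left(8064 - 269\right)^{2} = 7795^{2} = 60762025$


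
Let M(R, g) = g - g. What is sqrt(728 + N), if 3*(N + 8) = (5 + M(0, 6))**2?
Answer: sqrt(6555)/3 ≈ 26.988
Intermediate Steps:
M(R, g) = 0
N = 1/3 (N = -8 + (5 + 0)**2/3 = -8 + (1/3)*5**2 = -8 + (1/3)*25 = -8 + 25/3 = 1/3 ≈ 0.33333)
sqrt(728 + N) = sqrt(728 + 1/3) = sqrt(2185/3) = sqrt(6555)/3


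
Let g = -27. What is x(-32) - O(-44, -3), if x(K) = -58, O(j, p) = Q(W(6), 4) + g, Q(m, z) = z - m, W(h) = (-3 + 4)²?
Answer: -34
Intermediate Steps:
W(h) = 1 (W(h) = 1² = 1)
O(j, p) = -24 (O(j, p) = (4 - 1*1) - 27 = (4 - 1) - 27 = 3 - 27 = -24)
x(-32) - O(-44, -3) = -58 - 1*(-24) = -58 + 24 = -34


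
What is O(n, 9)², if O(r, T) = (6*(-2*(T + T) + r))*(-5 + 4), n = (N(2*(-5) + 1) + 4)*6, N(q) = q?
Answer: 156816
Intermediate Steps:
n = -30 (n = ((2*(-5) + 1) + 4)*6 = ((-10 + 1) + 4)*6 = (-9 + 4)*6 = -5*6 = -30)
O(r, T) = -6*r + 24*T (O(r, T) = (6*(-4*T + r))*(-1) = (6*(r - 4*T))*(-1) = (-24*T + 6*r)*(-1) = -6*r + 24*T)
O(n, 9)² = (-6*(-30) + 24*9)² = (180 + 216)² = 396² = 156816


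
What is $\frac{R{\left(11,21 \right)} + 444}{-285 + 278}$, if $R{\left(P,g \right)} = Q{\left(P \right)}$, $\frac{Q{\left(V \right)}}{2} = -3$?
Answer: $- \frac{438}{7} \approx -62.571$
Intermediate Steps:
$Q{\left(V \right)} = -6$ ($Q{\left(V \right)} = 2 \left(-3\right) = -6$)
$R{\left(P,g \right)} = -6$
$\frac{R{\left(11,21 \right)} + 444}{-285 + 278} = \frac{-6 + 444}{-285 + 278} = \frac{1}{-7} \cdot 438 = \left(- \frac{1}{7}\right) 438 = - \frac{438}{7}$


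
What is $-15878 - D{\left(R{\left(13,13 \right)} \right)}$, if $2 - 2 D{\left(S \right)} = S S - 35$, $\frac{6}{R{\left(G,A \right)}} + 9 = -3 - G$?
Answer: $- \frac{19870589}{1250} \approx -15896.0$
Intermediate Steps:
$R{\left(G,A \right)} = \frac{6}{-12 - G}$ ($R{\left(G,A \right)} = \frac{6}{-9 - \left(3 + G\right)} = \frac{6}{-12 - G}$)
$D{\left(S \right)} = \frac{37}{2} - \frac{S^{2}}{2}$ ($D{\left(S \right)} = 1 - \frac{S S - 35}{2} = 1 - \frac{S^{2} - 35}{2} = 1 - \frac{-35 + S^{2}}{2} = 1 - \left(- \frac{35}{2} + \frac{S^{2}}{2}\right) = \frac{37}{2} - \frac{S^{2}}{2}$)
$-15878 - D{\left(R{\left(13,13 \right)} \right)} = -15878 - \left(\frac{37}{2} - \frac{\left(- \frac{6}{12 + 13}\right)^{2}}{2}\right) = -15878 - \left(\frac{37}{2} - \frac{\left(- \frac{6}{25}\right)^{2}}{2}\right) = -15878 - \left(\frac{37}{2} - \frac{18}{625}\right) = -15878 - \frac{23089}{1250} = - \frac{19870589}{1250}$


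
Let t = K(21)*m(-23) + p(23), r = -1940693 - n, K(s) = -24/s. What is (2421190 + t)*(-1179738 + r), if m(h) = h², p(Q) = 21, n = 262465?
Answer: -57320618633520/7 ≈ -8.1887e+12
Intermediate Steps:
r = -2203158 (r = -1940693 - 1*262465 = -1940693 - 262465 = -2203158)
t = -4085/7 (t = -24/21*(-23)² + 21 = -24*1/21*529 + 21 = -8/7*529 + 21 = -4232/7 + 21 = -4085/7 ≈ -583.57)
(2421190 + t)*(-1179738 + r) = (2421190 - 4085/7)*(-1179738 - 2203158) = (16944245/7)*(-3382896) = -57320618633520/7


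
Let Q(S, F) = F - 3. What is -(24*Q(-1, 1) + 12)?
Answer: 36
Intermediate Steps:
Q(S, F) = -3 + F
-(24*Q(-1, 1) + 12) = -(24*(-3 + 1) + 12) = -(24*(-2) + 12) = -(-48 + 12) = -1*(-36) = 36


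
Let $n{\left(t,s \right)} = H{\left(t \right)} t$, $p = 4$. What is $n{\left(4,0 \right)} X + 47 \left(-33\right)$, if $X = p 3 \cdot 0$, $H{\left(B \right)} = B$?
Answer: $-1551$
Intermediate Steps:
$X = 0$ ($X = 4 \cdot 3 \cdot 0 = 12 \cdot 0 = 0$)
$n{\left(t,s \right)} = t^{2}$ ($n{\left(t,s \right)} = t t = t^{2}$)
$n{\left(4,0 \right)} X + 47 \left(-33\right) = 4^{2} \cdot 0 + 47 \left(-33\right) = 16 \cdot 0 - 1551 = 0 - 1551 = -1551$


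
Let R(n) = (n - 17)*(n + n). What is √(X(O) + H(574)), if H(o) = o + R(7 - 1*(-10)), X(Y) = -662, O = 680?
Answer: 2*I*√22 ≈ 9.3808*I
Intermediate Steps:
R(n) = 2*n*(-17 + n) (R(n) = (-17 + n)*(2*n) = 2*n*(-17 + n))
H(o) = o (H(o) = o + 2*(7 - 1*(-10))*(-17 + (7 - 1*(-10))) = o + 2*(7 + 10)*(-17 + (7 + 10)) = o + 2*17*(-17 + 17) = o + 2*17*0 = o + 0 = o)
√(X(O) + H(574)) = √(-662 + 574) = √(-88) = 2*I*√22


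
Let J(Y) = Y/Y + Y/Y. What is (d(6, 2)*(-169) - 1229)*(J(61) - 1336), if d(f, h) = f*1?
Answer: 2992162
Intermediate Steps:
d(f, h) = f
J(Y) = 2 (J(Y) = 1 + 1 = 2)
(d(6, 2)*(-169) - 1229)*(J(61) - 1336) = (6*(-169) - 1229)*(2 - 1336) = (-1014 - 1229)*(-1334) = -2243*(-1334) = 2992162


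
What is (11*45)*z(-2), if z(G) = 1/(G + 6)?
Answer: 495/4 ≈ 123.75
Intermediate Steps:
z(G) = 1/(6 + G)
(11*45)*z(-2) = (11*45)/(6 - 2) = 495/4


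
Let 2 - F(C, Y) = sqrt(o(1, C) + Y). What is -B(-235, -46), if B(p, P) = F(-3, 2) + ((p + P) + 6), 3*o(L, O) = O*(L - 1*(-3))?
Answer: 273 + I*sqrt(2) ≈ 273.0 + 1.4142*I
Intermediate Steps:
o(L, O) = O*(3 + L)/3 (o(L, O) = (O*(L - 1*(-3)))/3 = (O*(L + 3))/3 = (O*(3 + L))/3 = O*(3 + L)/3)
F(C, Y) = 2 - sqrt(Y + 4*C/3) (F(C, Y) = 2 - sqrt(C*(3 + 1)/3 + Y) = 2 - sqrt((1/3)*C*4 + Y) = 2 - sqrt(4*C/3 + Y) = 2 - sqrt(Y + 4*C/3))
B(p, P) = 8 + P + p - I*sqrt(2) (B(p, P) = (2 - sqrt(9*2 + 12*(-3))/3) + ((p + P) + 6) = (2 - sqrt(18 - 36)/3) + ((P + p) + 6) = (2 - I*sqrt(2)) + (6 + P + p) = 8 + P + p - I*sqrt(2))
-B(-235, -46) = -(8 - 46 - 235 - I*sqrt(2)) = -(-273 - I*sqrt(2)) = 273 + I*sqrt(2)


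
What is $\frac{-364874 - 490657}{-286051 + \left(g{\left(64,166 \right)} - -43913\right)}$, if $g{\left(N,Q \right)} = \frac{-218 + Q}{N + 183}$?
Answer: $\frac{5418363}{1533542} \approx 3.5332$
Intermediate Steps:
$g{\left(N,Q \right)} = \frac{-218 + Q}{183 + N}$
$\frac{-364874 - 490657}{-286051 + \left(g{\left(64,166 \right)} - -43913\right)} = \frac{-364874 - 490657}{-286051 + \left(\frac{-218 + 166}{183 + 64} - -43913\right)} = - \frac{855531}{-286051 + \left(\frac{1}{247} \left(-52\right) + 43913\right)} = - \frac{855531}{-286051 + \left(- \frac{4}{19} + 43913\right)} = - \frac{855531}{-286051 + \frac{834343}{19}} = - \frac{855531}{- \frac{4600626}{19}} = \left(-855531\right) \left(- \frac{19}{4600626}\right) = \frac{5418363}{1533542}$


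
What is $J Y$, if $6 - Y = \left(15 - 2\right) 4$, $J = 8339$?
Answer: $-383594$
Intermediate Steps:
$Y = -46$ ($Y = 6 - \left(15 - 2\right) 4 = 6 - 13 \cdot 4 = 6 - 52 = -46$)
$J Y = 8339 \left(-46\right) = -383594$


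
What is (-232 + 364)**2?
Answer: 17424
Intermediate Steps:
(-232 + 364)**2 = 132**2 = 17424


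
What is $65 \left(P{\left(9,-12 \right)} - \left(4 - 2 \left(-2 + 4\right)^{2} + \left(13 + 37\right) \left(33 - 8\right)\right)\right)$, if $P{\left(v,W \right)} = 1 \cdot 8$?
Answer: $-80470$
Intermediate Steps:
$P{\left(v,W \right)} = 8$
$65 \left(P{\left(9,-12 \right)} - \left(4 - 2 \left(-2 + 4\right)^{2} + \left(13 + 37\right) \left(33 - 8\right)\right)\right) = 65 \left(8 - \left(4 - 2 \left(-2 + 4\right)^{2} + \left(13 + 37\right) \left(33 - 8\right)\right)\right) = 65 \left(8 - \left(4 - 8 + 1250\right)\right) = 65 \left(8 + \left(\left(2 \cdot 4 - 4\right) - 1250\right)\right) = 65 \left(8 + \left(\left(8 - 4\right) - 1250\right)\right) = 65 \left(8 + \left(4 - 1250\right)\right) = 65 \left(8 - 1246\right) = 65 \left(-1238\right) = -80470$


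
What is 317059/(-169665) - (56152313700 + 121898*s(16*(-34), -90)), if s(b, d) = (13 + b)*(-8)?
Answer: -9614938693301719/169665 ≈ -5.6670e+10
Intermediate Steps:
s(b, d) = -104 - 8*b
317059/(-169665) - (56152313700 + 121898*s(16*(-34), -90)) = 317059/(-169665) - (56139636308 - 975184*16*(-34)) = 317059*(-1/169665) - (56139636308 + 530500096) = -317059/169665 - 121898/(1/((-104 + 4352) + 460650)) = -317059/169665 - 121898/(1/(4248 + 460650)) = -317059/169665 - 121898/(1/464898) = -317059/169665 - 121898/1/464898 = -317059/169665 - 121898*464898 = -317059/169665 - 56670136404 = -9614938693301719/169665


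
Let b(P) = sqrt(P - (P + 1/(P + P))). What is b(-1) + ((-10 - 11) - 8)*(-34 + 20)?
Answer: 406 + sqrt(2)/2 ≈ 406.71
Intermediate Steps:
b(P) = sqrt(2)*sqrt(-1/P)/2 (b(P) = sqrt(P - (P + 1/(2*P))) = sqrt(P + (-P - 1/(2*P))) = sqrt(-1/(2*P)) = sqrt(2)*sqrt(-1/P)/2)
b(-1) + ((-10 - 11) - 8)*(-34 + 20) = sqrt(2)*sqrt(-1/(-1))/2 + ((-10 - 11) - 8)*(-34 + 20) = sqrt(2)*sqrt(-1*(-1))/2 + (-21 - 8)*(-14) = sqrt(2)*sqrt(1)/2 - 29*(-14) = (1/2)*sqrt(2)*1 + 406 = sqrt(2)/2 + 406 = 406 + sqrt(2)/2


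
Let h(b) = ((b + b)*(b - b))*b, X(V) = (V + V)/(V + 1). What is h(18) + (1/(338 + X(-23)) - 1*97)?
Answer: -362866/3741 ≈ -96.997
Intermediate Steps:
X(V) = 2*V/(1 + V) (X(V) = (2*V)/(1 + V) = 2*V/(1 + V))
h(b) = 0 (h(b) = ((2*b)*0)*b = 0*b = 0)
h(18) + (1/(338 + X(-23)) - 1*97) = 0 + (1/(338 + 2*(-23)/(1 - 23)) - 1*97) = 0 + (1/(338 + 2*(-23)/(-22)) - 97) = 0 + (1/(338 + 2*(-23)*(-1/22)) - 97) = 0 + (1/(338 + 23/11) - 97) = 0 + (1/(3741/11) - 97) = 0 + (11/3741 - 97) = 0 - 362866/3741 = -362866/3741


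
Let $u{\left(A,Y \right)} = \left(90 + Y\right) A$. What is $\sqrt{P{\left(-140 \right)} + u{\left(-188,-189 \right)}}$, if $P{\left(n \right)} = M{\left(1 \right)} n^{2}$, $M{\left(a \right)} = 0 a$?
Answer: $6 \sqrt{517} \approx 136.43$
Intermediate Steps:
$u{\left(A,Y \right)} = A \left(90 + Y\right)$
$M{\left(a \right)} = 0$
$P{\left(n \right)} = 0$ ($P{\left(n \right)} = 0 n^{2} = 0$)
$\sqrt{P{\left(-140 \right)} + u{\left(-188,-189 \right)}} = \sqrt{0 - 188 \left(90 - 189\right)} = \sqrt{0 - -18612} = \sqrt{0 + 18612} = \sqrt{18612} = 6 \sqrt{517}$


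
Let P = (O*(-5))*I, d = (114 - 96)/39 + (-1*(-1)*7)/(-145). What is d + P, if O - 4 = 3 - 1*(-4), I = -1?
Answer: 104454/1885 ≈ 55.413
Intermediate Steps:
d = 779/1885 (d = 18*(1/39) + (1*7)*(-1/145) = 6/13 + 7*(-1/145) = 6/13 - 7/145 = 779/1885 ≈ 0.41326)
O = 11 (O = 4 + (3 - 1*(-4)) = 4 + (3 + 4) = 4 + 7 = 11)
P = 55 (P = (11*(-5))*(-1) = -55*(-1) = 55)
d + P = 779/1885 + 55 = 104454/1885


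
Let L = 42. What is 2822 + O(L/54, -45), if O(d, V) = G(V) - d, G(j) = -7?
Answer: 25328/9 ≈ 2814.2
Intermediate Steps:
O(d, V) = -7 - d
2822 + O(L/54, -45) = 2822 + (-7 - 42/54) = 2822 + (-7 - 1*7/9) = 2822 + (-7 - 7/9) = 2822 - 70/9 = 25328/9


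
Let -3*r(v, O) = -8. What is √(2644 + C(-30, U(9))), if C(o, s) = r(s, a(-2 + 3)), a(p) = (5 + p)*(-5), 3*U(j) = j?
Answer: 2*√5955/3 ≈ 51.446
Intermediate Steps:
U(j) = j/3
a(p) = -25 - 5*p
r(v, O) = 8/3 (r(v, O) = -⅓*(-8) = 8/3)
C(o, s) = 8/3
√(2644 + C(-30, U(9))) = √(2644 + 8/3) = √(7940/3) = 2*√5955/3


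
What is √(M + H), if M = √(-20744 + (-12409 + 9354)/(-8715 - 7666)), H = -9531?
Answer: √(-2557521481491 + 16381*I*√5566336023829)/16381 ≈ 0.73762 + 97.63*I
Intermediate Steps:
M = I*√5566336023829/16381 (M = √(-20744 - 3055/(-16381)) = √(-20744 - 3055*(-1/16381)) = √(-20744 + 3055/16381) = √(-339804409/16381) = I*√5566336023829/16381 ≈ 144.03*I)
√(M + H) = √(I*√5566336023829/16381 - 9531) = √(-9531 + I*√5566336023829/16381)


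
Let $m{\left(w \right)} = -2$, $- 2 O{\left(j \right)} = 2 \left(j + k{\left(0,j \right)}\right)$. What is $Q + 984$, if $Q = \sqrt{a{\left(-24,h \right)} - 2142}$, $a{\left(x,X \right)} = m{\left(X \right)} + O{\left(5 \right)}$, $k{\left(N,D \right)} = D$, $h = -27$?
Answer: $984 + i \sqrt{2154} \approx 984.0 + 46.411 i$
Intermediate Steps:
$O{\left(j \right)} = - 2 j$ ($O{\left(j \right)} = - \frac{2 \left(j + j\right)}{2} = - \frac{2 \cdot 2 j}{2} = - \frac{4 j}{2} = - 2 j$)
$a{\left(x,X \right)} = -12$ ($a{\left(x,X \right)} = -2 - 10 = -12$)
$Q = i \sqrt{2154}$ ($Q = \sqrt{-12 - 2142} = \sqrt{-2154} = i \sqrt{2154} \approx 46.411 i$)
$Q + 984 = i \sqrt{2154} + 984 = 984 + i \sqrt{2154}$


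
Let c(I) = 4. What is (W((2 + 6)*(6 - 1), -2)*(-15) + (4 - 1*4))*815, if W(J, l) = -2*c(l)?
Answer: 97800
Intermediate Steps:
W(J, l) = -8 (W(J, l) = -2*4 = -8)
(W((2 + 6)*(6 - 1), -2)*(-15) + (4 - 1*4))*815 = (-8*(-15) + (4 - 1*4))*815 = (120 + (4 - 4))*815 = (120 + 0)*815 = 120*815 = 97800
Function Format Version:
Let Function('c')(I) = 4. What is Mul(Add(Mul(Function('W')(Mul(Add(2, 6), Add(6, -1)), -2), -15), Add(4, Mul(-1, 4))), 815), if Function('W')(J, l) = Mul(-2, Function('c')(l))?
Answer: 97800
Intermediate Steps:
Function('W')(J, l) = -8 (Function('W')(J, l) = Mul(-2, 4) = -8)
Mul(Add(Mul(Function('W')(Mul(Add(2, 6), Add(6, -1)), -2), -15), Add(4, Mul(-1, 4))), 815) = Mul(Add(Mul(-8, -15), Add(4, Mul(-1, 4))), 815) = Mul(Add(120, Add(4, -4)), 815) = Mul(Add(120, 0), 815) = Mul(120, 815) = 97800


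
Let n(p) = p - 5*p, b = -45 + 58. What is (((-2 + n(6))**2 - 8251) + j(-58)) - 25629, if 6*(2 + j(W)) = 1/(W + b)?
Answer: -8965621/270 ≈ -33206.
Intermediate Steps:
b = 13
n(p) = -4*p
j(W) = -2 + 1/(6*(13 + W)) (j(W) = -2 + 1/(6*(W + 13)) = -2 + 1/(6*(13 + W)))
(((-2 + n(6))**2 - 8251) + j(-58)) - 25629 = (((-2 - 4*6)**2 - 8251) + (-155 - 12*(-58))/(6*(13 - 58))) - 25629 = (((-2 - 24)**2 - 8251) + (1/6)*(-155 + 696)/(-45)) - 25629 = (((-26)**2 - 8251) + (1/6)*(-1/45)*541) - 25629 = ((676 - 8251) - 541/270) - 25629 = (-7575 - 541/270) - 25629 = -2045791/270 - 25629 = -8965621/270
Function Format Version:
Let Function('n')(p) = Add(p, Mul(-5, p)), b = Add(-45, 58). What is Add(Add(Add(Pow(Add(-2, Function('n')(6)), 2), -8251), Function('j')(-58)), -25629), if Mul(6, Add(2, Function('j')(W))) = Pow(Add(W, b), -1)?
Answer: Rational(-8965621, 270) ≈ -33206.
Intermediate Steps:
b = 13
Function('n')(p) = Mul(-4, p)
Function('j')(W) = Add(-2, Mul(Rational(1, 6), Pow(Add(13, W), -1))) (Function('j')(W) = Add(-2, Mul(Rational(1, 6), Pow(Add(W, 13), -1))) = Add(-2, Mul(Rational(1, 6), Pow(Add(13, W), -1))))
Add(Add(Add(Pow(Add(-2, Function('n')(6)), 2), -8251), Function('j')(-58)), -25629) = Add(Add(Add(Pow(Add(-2, Mul(-4, 6)), 2), -8251), Mul(Rational(1, 6), Pow(Add(13, -58), -1), Add(-155, Mul(-12, -58)))), -25629) = Add(Add(Add(Pow(Add(-2, -24), 2), -8251), Mul(Rational(1, 6), Pow(-45, -1), Add(-155, 696))), -25629) = Add(Add(Add(Pow(-26, 2), -8251), Mul(Rational(1, 6), Rational(-1, 45), 541)), -25629) = Add(Add(Add(676, -8251), Rational(-541, 270)), -25629) = Add(Add(-7575, Rational(-541, 270)), -25629) = Add(Rational(-2045791, 270), -25629) = Rational(-8965621, 270)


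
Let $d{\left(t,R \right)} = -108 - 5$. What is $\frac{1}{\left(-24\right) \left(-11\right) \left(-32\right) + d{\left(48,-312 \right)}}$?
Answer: $- \frac{1}{8561} \approx -0.00011681$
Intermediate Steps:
$d{\left(t,R \right)} = -113$ ($d{\left(t,R \right)} = -108 - 5 = -113$)
$\frac{1}{\left(-24\right) \left(-11\right) \left(-32\right) + d{\left(48,-312 \right)}} = \frac{1}{\left(-24\right) \left(-11\right) \left(-32\right) - 113} = \frac{1}{264 \left(-32\right) - 113} = \frac{1}{-8448 - 113} = \frac{1}{-8561} = - \frac{1}{8561}$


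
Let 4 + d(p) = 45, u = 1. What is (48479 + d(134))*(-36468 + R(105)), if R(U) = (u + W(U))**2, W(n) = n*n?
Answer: 5896936812160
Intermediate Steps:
W(n) = n**2
d(p) = 41 (d(p) = -4 + 45 = 41)
R(U) = (1 + U**2)**2
(48479 + d(134))*(-36468 + R(105)) = (48479 + 41)*(-36468 + (1 + 105**2)**2) = 48520*(-36468 + (1 + 11025)**2) = 48520*(-36468 + 11026**2) = 48520*(-36468 + 121572676) = 48520*121536208 = 5896936812160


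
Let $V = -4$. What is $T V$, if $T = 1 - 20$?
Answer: $76$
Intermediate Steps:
$T = -19$ ($T = 1 - 20 = -19$)
$T V = \left(-19\right) \left(-4\right) = 76$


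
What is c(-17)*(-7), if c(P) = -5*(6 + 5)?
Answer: 385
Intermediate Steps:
c(P) = -55 (c(P) = -5*11 = -55)
c(-17)*(-7) = -55*(-7) = 385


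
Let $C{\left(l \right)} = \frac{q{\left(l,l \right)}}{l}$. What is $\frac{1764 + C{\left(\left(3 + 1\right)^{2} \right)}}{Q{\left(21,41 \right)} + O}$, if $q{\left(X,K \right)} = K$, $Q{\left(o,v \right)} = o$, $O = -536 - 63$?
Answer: $- \frac{1765}{578} \approx -3.0536$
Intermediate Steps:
$O = -599$ ($O = -536 - 63 = -599$)
$C{\left(l \right)} = 1$ ($C{\left(l \right)} = \frac{l}{l} = 1$)
$\frac{1764 + C{\left(\left(3 + 1\right)^{2} \right)}}{Q{\left(21,41 \right)} + O} = \frac{1764 + 1}{21 - 599} = \frac{1765}{-578} = 1765 \left(- \frac{1}{578}\right) = - \frac{1765}{578}$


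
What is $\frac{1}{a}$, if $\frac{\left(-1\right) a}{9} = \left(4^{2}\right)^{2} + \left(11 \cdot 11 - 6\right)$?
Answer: $- \frac{1}{3339} \approx -0.00029949$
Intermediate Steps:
$a = -3339$ ($a = - 9 \left(\left(4^{2}\right)^{2} + \left(11 \cdot 11 - 6\right)\right) = - 9 \left(16^{2} + \left(121 - 6\right)\right) = - 9 \left(256 + 115\right) = \left(-9\right) 371 = -3339$)
$\frac{1}{a} = \frac{1}{-3339} = - \frac{1}{3339}$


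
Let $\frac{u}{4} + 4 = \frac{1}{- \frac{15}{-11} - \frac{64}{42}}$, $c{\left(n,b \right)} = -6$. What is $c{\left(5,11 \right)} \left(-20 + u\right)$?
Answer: $\frac{13536}{37} \approx 365.84$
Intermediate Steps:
$u = - \frac{1516}{37}$ ($u = -16 + \frac{4}{- \frac{15}{-11} - \frac{64}{42}} = -16 + \frac{4}{\left(-15\right) \left(- \frac{1}{11}\right) - \frac{32}{21}} = -16 + \frac{4}{\frac{15}{11} - \frac{32}{21}} = -16 + \frac{4}{- \frac{37}{231}} = -16 + 4 \left(- \frac{231}{37}\right) = -16 - \frac{924}{37} = - \frac{1516}{37} \approx -40.973$)
$c{\left(5,11 \right)} \left(-20 + u\right) = - 6 \left(-20 - \frac{1516}{37}\right) = \left(-6\right) \left(- \frac{2256}{37}\right) = \frac{13536}{37}$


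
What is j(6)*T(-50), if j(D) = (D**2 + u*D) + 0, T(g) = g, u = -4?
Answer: -600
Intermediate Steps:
j(D) = D**2 - 4*D (j(D) = (D**2 - 4*D) + 0 = D**2 - 4*D)
j(6)*T(-50) = (6*(-4 + 6))*(-50) = (6*2)*(-50) = 12*(-50) = -600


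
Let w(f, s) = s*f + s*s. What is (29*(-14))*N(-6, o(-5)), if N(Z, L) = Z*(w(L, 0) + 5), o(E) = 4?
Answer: 12180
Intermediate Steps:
w(f, s) = s**2 + f*s (w(f, s) = f*s + s**2 = s**2 + f*s)
N(Z, L) = 5*Z (N(Z, L) = Z*(0*(L + 0) + 5) = Z*(0*L + 5) = Z*(0 + 5) = Z*5 = 5*Z)
(29*(-14))*N(-6, o(-5)) = (29*(-14))*(5*(-6)) = -406*(-30) = 12180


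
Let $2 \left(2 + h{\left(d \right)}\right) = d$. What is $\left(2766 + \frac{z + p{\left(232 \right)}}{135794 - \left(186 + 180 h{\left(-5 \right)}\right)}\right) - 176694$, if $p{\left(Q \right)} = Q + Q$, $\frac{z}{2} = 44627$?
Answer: $- \frac{11863410093}{68209} \approx -1.7393 \cdot 10^{5}$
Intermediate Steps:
$z = 89254$ ($z = 2 \cdot 44627 = 89254$)
$h{\left(d \right)} = -2 + \frac{d}{2}$
$p{\left(Q \right)} = 2 Q$
$\left(2766 + \frac{z + p{\left(232 \right)}}{135794 - \left(186 + 180 h{\left(-5 \right)}\right)}\right) - 176694 = \left(2766 + \frac{89254 + 2 \cdot 232}{135794 - \left(186 + 180 \left(-2 + \frac{1}{2} \left(-5\right)\right)\right)}\right) - 176694 = \left(2766 + \frac{89254 + 464}{135794 - \left(186 + 180 \left(-2 - \frac{5}{2}\right)\right)}\right) - 176694 = \left(2766 + \frac{89718}{135794 - -624}\right) - 176694 = \left(2766 + \frac{89718}{135794 + \left(-186 + 810\right)}\right) - 176694 = \left(2766 + \frac{89718}{135794 + 624}\right) - 176694 = \left(2766 + \frac{89718}{136418}\right) - 176694 = \left(2766 + 89718 \cdot \frac{1}{136418}\right) - 176694 = \left(2766 + \frac{44859}{68209}\right) - 176694 = \frac{188710953}{68209} - 176694 = - \frac{11863410093}{68209}$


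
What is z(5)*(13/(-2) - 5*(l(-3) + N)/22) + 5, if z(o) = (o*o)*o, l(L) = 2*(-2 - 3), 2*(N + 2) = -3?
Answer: -18655/44 ≈ -423.98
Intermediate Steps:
N = -7/2 (N = -2 + (½)*(-3) = -2 - 3/2 = -7/2 ≈ -3.5000)
l(L) = -10 (l(L) = 2*(-5) = -10)
z(o) = o³ (z(o) = o²*o = o³)
z(5)*(13/(-2) - 5*(l(-3) + N)/22) + 5 = 5³*(13/(-2) - 5*(-10 - 7/2)/22) + 5 = 125*(13*(-½) - 5*(-27/2)*(1/22)) + 5 = 125*(-13/2 + (135/2)*(1/22)) + 5 = 125*(-13/2 + 135/44) + 5 = 125*(-151/44) + 5 = -18875/44 + 5 = -18655/44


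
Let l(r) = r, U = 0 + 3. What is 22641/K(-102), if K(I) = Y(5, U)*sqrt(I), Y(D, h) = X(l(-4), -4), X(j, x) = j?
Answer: 7547*I*sqrt(102)/136 ≈ 560.45*I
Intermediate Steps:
U = 3
Y(D, h) = -4
K(I) = -4*sqrt(I)
22641/K(-102) = 22641/((-4*I*sqrt(102))) = 22641*(I*sqrt(102)/408) = 7547*I*sqrt(102)/136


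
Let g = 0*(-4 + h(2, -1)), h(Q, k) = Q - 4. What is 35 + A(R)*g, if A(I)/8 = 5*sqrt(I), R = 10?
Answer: 35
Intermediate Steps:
h(Q, k) = -4 + Q
A(I) = 40*sqrt(I) (A(I) = 8*(5*sqrt(I)) = 40*sqrt(I))
g = 0 (g = 0*(-4 + (-4 + 2)) = 0*(-4 - 2) = 0*(-6) = 0)
35 + A(R)*g = 35 + (40*sqrt(10))*0 = 35 + 0 = 35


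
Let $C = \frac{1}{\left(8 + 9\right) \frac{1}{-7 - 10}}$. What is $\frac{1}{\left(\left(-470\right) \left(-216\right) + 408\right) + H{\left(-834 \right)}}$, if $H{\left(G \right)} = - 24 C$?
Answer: $\frac{1}{101952} \approx 9.8085 \cdot 10^{-6}$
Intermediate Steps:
$C = -1$ ($C = \frac{1}{17 \frac{1}{-17}} = \frac{1}{17 \left(- \frac{1}{17}\right)} = \frac{1}{-1} = -1$)
$H{\left(G \right)} = 24$ ($H{\left(G \right)} = \left(-24\right) \left(-1\right) = 24$)
$\frac{1}{\left(\left(-470\right) \left(-216\right) + 408\right) + H{\left(-834 \right)}} = \frac{1}{\left(\left(-470\right) \left(-216\right) + 408\right) + 24} = \frac{1}{\left(101520 + 408\right) + 24} = \frac{1}{101928 + 24} = \frac{1}{101952}$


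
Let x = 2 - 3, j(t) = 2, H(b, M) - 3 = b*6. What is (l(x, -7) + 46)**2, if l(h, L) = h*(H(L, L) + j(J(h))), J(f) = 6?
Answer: 6889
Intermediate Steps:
H(b, M) = 3 + 6*b (H(b, M) = 3 + b*6 = 3 + 6*b)
x = -1
l(h, L) = h*(5 + 6*L) (l(h, L) = h*((3 + 6*L) + 2) = h*(5 + 6*L))
(l(x, -7) + 46)**2 = (-(5 + 6*(-7)) + 46)**2 = (-(5 - 42) + 46)**2 = (-1*(-37) + 46)**2 = (37 + 46)**2 = 83**2 = 6889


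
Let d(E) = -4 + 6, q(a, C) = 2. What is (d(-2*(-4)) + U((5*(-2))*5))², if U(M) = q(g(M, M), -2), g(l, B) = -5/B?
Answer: 16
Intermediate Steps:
U(M) = 2
d(E) = 2
(d(-2*(-4)) + U((5*(-2))*5))² = (2 + 2)² = 4² = 16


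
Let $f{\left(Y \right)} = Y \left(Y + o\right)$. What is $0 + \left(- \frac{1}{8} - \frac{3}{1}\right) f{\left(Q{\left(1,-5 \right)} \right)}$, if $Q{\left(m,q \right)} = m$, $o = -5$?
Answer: $\frac{25}{2} \approx 12.5$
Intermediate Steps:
$f{\left(Y \right)} = Y \left(-5 + Y\right)$ ($f{\left(Y \right)} = Y \left(Y - 5\right) = Y \left(-5 + Y\right)$)
$0 + \left(- \frac{1}{8} - \frac{3}{1}\right) f{\left(Q{\left(1,-5 \right)} \right)} = 0 + \left(- \frac{1}{8} - \frac{3}{1}\right) 1 \left(-5 + 1\right) = 0 + \left(\left(-1\right) \frac{1}{8} - 3\right) 1 \left(-4\right) = 0 + \left(- \frac{1}{8} - 3\right) \left(-4\right) = 0 - - \frac{25}{2} = 0 + \frac{25}{2} = \frac{25}{2}$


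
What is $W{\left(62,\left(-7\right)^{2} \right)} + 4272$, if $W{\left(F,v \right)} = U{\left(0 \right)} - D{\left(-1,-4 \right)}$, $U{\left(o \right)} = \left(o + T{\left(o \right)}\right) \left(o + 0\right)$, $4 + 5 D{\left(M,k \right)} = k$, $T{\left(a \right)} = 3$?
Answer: $\frac{21368}{5} \approx 4273.6$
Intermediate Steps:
$D{\left(M,k \right)} = - \frac{4}{5} + \frac{k}{5}$
$U{\left(o \right)} = o \left(3 + o\right)$ ($U{\left(o \right)} = \left(o + 3\right) \left(o + 0\right) = \left(3 + o\right) o = o \left(3 + o\right)$)
$W{\left(F,v \right)} = \frac{8}{5}$ ($W{\left(F,v \right)} = 0 \left(3 + 0\right) - \left(- \frac{4}{5} + \frac{1}{5} \left(-4\right)\right) = 0 \cdot 3 - \left(- \frac{4}{5} - \frac{4}{5}\right) = 0 - - \frac{8}{5} = 0 + \frac{8}{5} = \frac{8}{5}$)
$W{\left(62,\left(-7\right)^{2} \right)} + 4272 = \frac{8}{5} + 4272 = \frac{21368}{5}$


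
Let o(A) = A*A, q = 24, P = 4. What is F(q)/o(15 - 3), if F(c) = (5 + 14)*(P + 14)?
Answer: 19/8 ≈ 2.3750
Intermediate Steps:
F(c) = 342 (F(c) = (5 + 14)*(4 + 14) = 19*18 = 342)
o(A) = A²
F(q)/o(15 - 3) = 342/((15 - 3)²) = 342/(12²) = 342/144 = 342*(1/144) = 19/8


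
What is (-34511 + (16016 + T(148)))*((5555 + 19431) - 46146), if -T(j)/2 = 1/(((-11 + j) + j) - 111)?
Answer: 34047836560/87 ≈ 3.9135e+8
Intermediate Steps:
T(j) = -2/(-122 + 2*j) (T(j) = -2/(((-11 + j) + j) - 111) = -2/((-11 + 2*j) - 111) = -2/(-122 + 2*j))
(-34511 + (16016 + T(148)))*((5555 + 19431) - 46146) = (-34511 + (16016 - 1/(-61 + 148)))*((5555 + 19431) - 46146) = (-34511 + (16016 - 1/87))*(24986 - 46146) = (-34511 + (16016 - 1*1/87))*(-21160) = (-34511 + (16016 - 1/87))*(-21160) = (-34511 + 1393391/87)*(-21160) = -1609066/87*(-21160) = 34047836560/87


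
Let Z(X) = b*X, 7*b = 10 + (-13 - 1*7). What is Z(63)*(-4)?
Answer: 360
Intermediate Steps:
b = -10/7 (b = (10 + (-13 - 1*7))/7 = (10 + (-13 - 7))/7 = (10 - 20)/7 = (1/7)*(-10) = -10/7 ≈ -1.4286)
Z(X) = -10*X/7
Z(63)*(-4) = -10/7*63*(-4) = -90*(-4) = 360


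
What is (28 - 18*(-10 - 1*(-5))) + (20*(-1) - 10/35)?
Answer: 684/7 ≈ 97.714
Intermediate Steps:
(28 - 18*(-10 - 1*(-5))) + (20*(-1) - 10/35) = (28 - 18*(-10 + 5)) + (-20 - 10*1/35) = (28 - 18*(-5)) + (-20 - 2/7) = (28 + 90) - 142/7 = 118 - 142/7 = 684/7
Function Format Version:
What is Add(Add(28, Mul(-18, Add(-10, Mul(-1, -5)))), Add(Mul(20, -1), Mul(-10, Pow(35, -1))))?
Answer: Rational(684, 7) ≈ 97.714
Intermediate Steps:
Add(Add(28, Mul(-18, Add(-10, Mul(-1, -5)))), Add(Mul(20, -1), Mul(-10, Pow(35, -1)))) = Add(Add(28, Mul(-18, Add(-10, 5))), Add(-20, Mul(-10, Rational(1, 35)))) = Add(Add(28, Mul(-18, -5)), Add(-20, Rational(-2, 7))) = Add(Add(28, 90), Rational(-142, 7)) = Add(118, Rational(-142, 7)) = Rational(684, 7)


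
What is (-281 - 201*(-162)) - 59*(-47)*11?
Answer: 62784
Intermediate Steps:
(-281 - 201*(-162)) - 59*(-47)*11 = (-281 + 32562) - (-2773)*11 = 32281 - 1*(-30503) = 32281 + 30503 = 62784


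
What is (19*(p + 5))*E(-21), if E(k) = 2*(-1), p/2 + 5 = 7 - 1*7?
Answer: 190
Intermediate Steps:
p = -10 (p = -10 + 2*(7 - 1*7) = -10 + 2*(7 - 7) = -10 + 2*0 = -10 + 0 = -10)
E(k) = -2
(19*(p + 5))*E(-21) = (19*(-10 + 5))*(-2) = (19*(-5))*(-2) = -95*(-2) = 190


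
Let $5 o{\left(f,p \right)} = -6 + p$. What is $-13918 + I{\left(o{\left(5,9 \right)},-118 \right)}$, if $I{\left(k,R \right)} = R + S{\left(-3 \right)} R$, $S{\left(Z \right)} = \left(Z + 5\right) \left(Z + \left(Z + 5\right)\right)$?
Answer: $-13800$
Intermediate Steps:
$o{\left(f,p \right)} = - \frac{6}{5} + \frac{p}{5}$ ($o{\left(f,p \right)} = \frac{-6 + p}{5} = - \frac{6}{5} + \frac{p}{5}$)
$S{\left(Z \right)} = \left(5 + Z\right) \left(5 + 2 Z\right)$ ($S{\left(Z \right)} = \left(5 + Z\right) \left(Z + \left(5 + Z\right)\right) = \left(5 + Z\right) \left(5 + 2 Z\right)$)
$I{\left(k,R \right)} = - R$ ($I{\left(k,R \right)} = R + \left(25 + 2 \left(-3\right)^{2} + 15 \left(-3\right)\right) R = R + \left(25 + 2 \cdot 9 - 45\right) R = R + \left(25 + 18 - 45\right) R = R - 2 R = - R$)
$-13918 + I{\left(o{\left(5,9 \right)},-118 \right)} = -13918 - -118 = -13918 + 118 = -13800$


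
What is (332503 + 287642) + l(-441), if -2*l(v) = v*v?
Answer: 1045809/2 ≈ 5.2290e+5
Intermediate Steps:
l(v) = -v²/2 (l(v) = -v*v/2 = -v²/2)
(332503 + 287642) + l(-441) = (332503 + 287642) - ½*(-441)² = 620145 - ½*194481 = 620145 - 194481/2 = 1045809/2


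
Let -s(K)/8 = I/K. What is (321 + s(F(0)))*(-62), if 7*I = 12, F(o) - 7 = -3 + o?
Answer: -137826/7 ≈ -19689.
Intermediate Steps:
F(o) = 4 + o (F(o) = 7 + (-3 + o) = 4 + o)
I = 12/7 (I = (⅐)*12 = 12/7 ≈ 1.7143)
s(K) = -96/(7*K)
(321 + s(F(0)))*(-62) = (321 - 96/(7*(4 + 0)))*(-62) = (321 - 96/7/4)*(-62) = (321 - 96/7*¼)*(-62) = (321 - 24/7)*(-62) = (2223/7)*(-62) = -137826/7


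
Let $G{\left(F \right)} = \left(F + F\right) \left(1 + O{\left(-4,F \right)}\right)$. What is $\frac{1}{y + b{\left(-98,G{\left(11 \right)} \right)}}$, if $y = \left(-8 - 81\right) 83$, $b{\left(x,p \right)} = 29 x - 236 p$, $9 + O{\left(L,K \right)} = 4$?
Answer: $\frac{1}{10539} \approx 9.4886 \cdot 10^{-5}$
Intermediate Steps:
$O{\left(L,K \right)} = -5$ ($O{\left(L,K \right)} = -9 + 4 = -5$)
$G{\left(F \right)} = - 8 F$ ($G{\left(F \right)} = \left(F + F\right) \left(1 - 5\right) = 2 F \left(-4\right) = - 8 F$)
$b{\left(x,p \right)} = - 236 p + 29 x$
$y = -7387$ ($y = \left(-89\right) 83 = -7387$)
$\frac{1}{y + b{\left(-98,G{\left(11 \right)} \right)}} = \frac{1}{-7387 - \left(2842 + 236 \left(\left(-8\right) 11\right)\right)} = \frac{1}{-7387 - -17926} = \frac{1}{-7387 + \left(20768 - 2842\right)} = \frac{1}{-7387 + 17926} = \frac{1}{10539}$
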